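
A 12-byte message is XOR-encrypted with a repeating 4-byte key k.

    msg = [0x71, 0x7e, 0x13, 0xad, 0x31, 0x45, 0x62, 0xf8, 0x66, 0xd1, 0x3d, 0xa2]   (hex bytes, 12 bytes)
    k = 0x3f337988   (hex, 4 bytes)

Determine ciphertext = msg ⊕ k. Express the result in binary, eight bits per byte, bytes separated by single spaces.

The 4-byte key repeats, so the effective keystream is 3f 33 79 88 3f 33 79 88 3f 33 79 88.
byte 0: 71 XOR 3f = 4e
byte 1: 7e XOR 33 = 4d
byte 2: 13 XOR 79 = 6a
byte 3: ad XOR 88 = 25
byte 4: 31 XOR 3f = 0e
byte 5: 45 XOR 33 = 76
byte 6: 62 XOR 79 = 1b
byte 7: f8 XOR 88 = 70
byte 8: 66 XOR 3f = 59
byte 9: d1 XOR 33 = e2
byte 10: 3d XOR 79 = 44
byte 11: a2 XOR 88 = 2a

01001110 01001101 01101010 00100101 00001110 01110110 00011011 01110000 01011001 11100010 01000100 00101010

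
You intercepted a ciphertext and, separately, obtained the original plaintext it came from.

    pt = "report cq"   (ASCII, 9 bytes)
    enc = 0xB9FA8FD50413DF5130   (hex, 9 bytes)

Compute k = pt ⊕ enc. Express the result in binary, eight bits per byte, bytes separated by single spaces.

11001011 10011111 11111111 10111010 01110110 01100111 11111111 00110010 01000001

Since enc = pt ⊕ k, XORing both sides with pt gives k = pt ⊕ enc.
byte 0: 72 xor b9 = cb
byte 1: 65 xor fa = 9f
byte 2: 70 xor 8f = ff
byte 3: 6f xor d5 = ba
byte 4: 72 xor 04 = 76
byte 5: 74 xor 13 = 67
byte 6: 20 xor df = ff
byte 7: 63 xor 51 = 32
byte 8: 71 xor 30 = 41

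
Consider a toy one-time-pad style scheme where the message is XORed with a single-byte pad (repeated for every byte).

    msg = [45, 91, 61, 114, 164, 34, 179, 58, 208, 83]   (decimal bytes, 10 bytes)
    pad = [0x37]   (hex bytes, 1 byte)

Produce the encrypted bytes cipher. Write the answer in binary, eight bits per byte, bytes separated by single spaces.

The 1-byte key repeats, so the effective keystream is 37 37 37 37 37 37 37 37 37 37.
byte 0:  45 ⊕  55 =  26
byte 1:  91 ⊕  55 = 108
byte 2:  61 ⊕  55 =  10
byte 3: 114 ⊕  55 =  69
byte 4: 164 ⊕  55 = 147
byte 5:  34 ⊕  55 =  21
byte 6: 179 ⊕  55 = 132
byte 7:  58 ⊕  55 =  13
byte 8: 208 ⊕  55 = 231
byte 9:  83 ⊕  55 = 100

00011010 01101100 00001010 01000101 10010011 00010101 10000100 00001101 11100111 01100100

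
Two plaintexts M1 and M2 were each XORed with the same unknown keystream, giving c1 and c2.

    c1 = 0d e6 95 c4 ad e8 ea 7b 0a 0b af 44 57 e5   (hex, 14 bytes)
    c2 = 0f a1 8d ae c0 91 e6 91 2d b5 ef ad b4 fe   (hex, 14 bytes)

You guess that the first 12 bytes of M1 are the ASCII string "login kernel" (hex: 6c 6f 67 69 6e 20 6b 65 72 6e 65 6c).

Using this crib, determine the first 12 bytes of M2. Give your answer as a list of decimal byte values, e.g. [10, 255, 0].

[110, 40, 127, 3, 3, 89, 103, 143, 85, 208, 37, 133]

First, c1 ⊕ c2 = (M1 ⊕ K) ⊕ (M2 ⊕ K) = M1 ⊕ M2, so the key drops out. Then M2 = (M1 ⊕ M2) ⊕ M1 over the first 12 bytes.
byte 0: (0d ^ 0f) ^ 6c = 02 ^ 6c = 6e
byte 1: (e6 ^ a1) ^ 6f = 47 ^ 6f = 28
byte 2: (95 ^ 8d) ^ 67 = 18 ^ 67 = 7f
byte 3: (c4 ^ ae) ^ 69 = 6a ^ 69 = 03
byte 4: (ad ^ c0) ^ 6e = 6d ^ 6e = 03
byte 5: (e8 ^ 91) ^ 20 = 79 ^ 20 = 59
byte 6: (ea ^ e6) ^ 6b = 0c ^ 6b = 67
byte 7: (7b ^ 91) ^ 65 = ea ^ 65 = 8f
byte 8: (0a ^ 2d) ^ 72 = 27 ^ 72 = 55
byte 9: (0b ^ b5) ^ 6e = be ^ 6e = d0
byte 10: (af ^ ef) ^ 65 = 40 ^ 65 = 25
byte 11: (44 ^ ad) ^ 6c = e9 ^ 6c = 85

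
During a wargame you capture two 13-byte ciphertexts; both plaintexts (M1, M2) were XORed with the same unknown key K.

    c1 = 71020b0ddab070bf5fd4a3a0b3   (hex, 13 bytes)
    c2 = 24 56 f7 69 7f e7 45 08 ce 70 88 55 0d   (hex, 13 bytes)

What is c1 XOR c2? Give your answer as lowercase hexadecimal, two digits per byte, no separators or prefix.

5554fc64a55735b791a42bf5be

c1 ⊕ c2 = (M1 ⊕ K) ⊕ (M2 ⊕ K) = M1 ⊕ M2 — the shared key cancels under XOR.
byte 0: 01110001 XOR 00100100 = 01010101
byte 1: 00000010 XOR 01010110 = 01010100
byte 2: 00001011 XOR 11110111 = 11111100
byte 3: 00001101 XOR 01101001 = 01100100
byte 4: 11011010 XOR 01111111 = 10100101
byte 5: 10110000 XOR 11100111 = 01010111
byte 6: 01110000 XOR 01000101 = 00110101
byte 7: 10111111 XOR 00001000 = 10110111
byte 8: 01011111 XOR 11001110 = 10010001
byte 9: 11010100 XOR 01110000 = 10100100
byte 10: 10100011 XOR 10001000 = 00101011
byte 11: 10100000 XOR 01010101 = 11110101
byte 12: 10110011 XOR 00001101 = 10111110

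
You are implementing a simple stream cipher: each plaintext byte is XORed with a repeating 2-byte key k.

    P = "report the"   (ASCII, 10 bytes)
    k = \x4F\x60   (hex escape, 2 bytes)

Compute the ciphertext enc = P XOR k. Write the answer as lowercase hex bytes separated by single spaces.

3d 05 3f 0f 3d 14 6f 14 27 05

The 2-byte key repeats, so the effective keystream is 4f 60 4f 60 4f 60 4f 60 4f 60.
byte 0: 72 XOR 4f = 3d
byte 1: 65 XOR 60 = 05
byte 2: 70 XOR 4f = 3f
byte 3: 6f XOR 60 = 0f
byte 4: 72 XOR 4f = 3d
byte 5: 74 XOR 60 = 14
byte 6: 20 XOR 4f = 6f
byte 7: 74 XOR 60 = 14
byte 8: 68 XOR 4f = 27
byte 9: 65 XOR 60 = 05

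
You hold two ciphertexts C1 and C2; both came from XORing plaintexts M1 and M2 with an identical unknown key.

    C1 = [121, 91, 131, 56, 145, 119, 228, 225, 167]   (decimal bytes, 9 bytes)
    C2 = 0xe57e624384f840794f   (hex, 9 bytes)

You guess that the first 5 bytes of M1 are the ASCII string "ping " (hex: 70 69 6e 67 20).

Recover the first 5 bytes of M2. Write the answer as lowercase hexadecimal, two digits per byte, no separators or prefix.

First, C1 ⊕ C2 = (M1 ⊕ K) ⊕ (M2 ⊕ K) = M1 ⊕ M2, so the key drops out. Then M2 = (M1 ⊕ M2) ⊕ M1 over the first 5 bytes.
byte 0: (79 ^ e5) ^ 70 = 9c ^ 70 = ec
byte 1: (5b ^ 7e) ^ 69 = 25 ^ 69 = 4c
byte 2: (83 ^ 62) ^ 6e = e1 ^ 6e = 8f
byte 3: (38 ^ 43) ^ 67 = 7b ^ 67 = 1c
byte 4: (91 ^ 84) ^ 20 = 15 ^ 20 = 35

ec4c8f1c35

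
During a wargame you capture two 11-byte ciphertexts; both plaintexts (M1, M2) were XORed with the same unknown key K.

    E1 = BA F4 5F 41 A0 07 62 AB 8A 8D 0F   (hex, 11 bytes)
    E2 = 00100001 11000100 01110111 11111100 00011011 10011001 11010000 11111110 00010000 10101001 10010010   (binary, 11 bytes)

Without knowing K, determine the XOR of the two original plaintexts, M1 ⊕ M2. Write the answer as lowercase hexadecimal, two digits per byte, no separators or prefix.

E1 ⊕ E2 = (M1 ⊕ K) ⊕ (M2 ⊕ K) = M1 ⊕ M2 — the shared key cancels under XOR.
byte 0: ba ⊕ 21 = 9b
byte 1: f4 ⊕ c4 = 30
byte 2: 5f ⊕ 77 = 28
byte 3: 41 ⊕ fc = bd
byte 4: a0 ⊕ 1b = bb
byte 5: 07 ⊕ 99 = 9e
byte 6: 62 ⊕ d0 = b2
byte 7: ab ⊕ fe = 55
byte 8: 8a ⊕ 10 = 9a
byte 9: 8d ⊕ a9 = 24
byte 10: 0f ⊕ 92 = 9d

9b3028bdbb9eb2559a249d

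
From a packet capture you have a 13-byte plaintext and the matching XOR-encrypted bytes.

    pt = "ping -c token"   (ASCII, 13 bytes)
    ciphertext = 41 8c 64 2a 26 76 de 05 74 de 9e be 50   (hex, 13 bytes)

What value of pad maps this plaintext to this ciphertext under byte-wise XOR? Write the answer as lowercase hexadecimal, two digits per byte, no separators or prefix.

31e50a4d065bbd2500b1f5db3e

Since ciphertext = pt ⊕ pad, XORing both sides with pt gives pad = pt ⊕ ciphertext.
01110000 xor 01000001 = 00110001
01101001 xor 10001100 = 11100101
01101110 xor 01100100 = 00001010
01100111 xor 00101010 = 01001101
00100000 xor 00100110 = 00000110
00101101 xor 01110110 = 01011011
01100011 xor 11011110 = 10111101
00100000 xor 00000101 = 00100101
01110100 xor 01110100 = 00000000
01101111 xor 11011110 = 10110001
01101011 xor 10011110 = 11110101
01100101 xor 10111110 = 11011011
01101110 xor 01010000 = 00111110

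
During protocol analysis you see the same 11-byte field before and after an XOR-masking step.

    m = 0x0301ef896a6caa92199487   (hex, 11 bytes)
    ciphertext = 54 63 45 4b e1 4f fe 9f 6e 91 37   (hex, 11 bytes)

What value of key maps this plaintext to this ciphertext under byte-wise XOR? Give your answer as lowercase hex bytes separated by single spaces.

Since ciphertext = m ⊕ key, XORing both sides with m gives key = m ⊕ ciphertext.
byte 0:   3 ^  84 =  87
byte 1:   1 ^  99 =  98
byte 2: 239 ^  69 = 170
byte 3: 137 ^  75 = 194
byte 4: 106 ^ 225 = 139
byte 5: 108 ^  79 =  35
byte 6: 170 ^ 254 =  84
byte 7: 146 ^ 159 =  13
byte 8:  25 ^ 110 = 119
byte 9: 148 ^ 145 =   5
byte 10: 135 ^  55 = 176

57 62 aa c2 8b 23 54 0d 77 05 b0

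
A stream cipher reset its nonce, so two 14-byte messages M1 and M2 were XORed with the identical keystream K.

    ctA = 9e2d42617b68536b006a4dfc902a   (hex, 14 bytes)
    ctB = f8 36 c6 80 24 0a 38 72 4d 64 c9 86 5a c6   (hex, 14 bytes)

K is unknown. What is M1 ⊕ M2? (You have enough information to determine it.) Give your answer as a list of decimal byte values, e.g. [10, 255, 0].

ctA ⊕ ctB = (M1 ⊕ K) ⊕ (M2 ⊕ K) = M1 ⊕ M2 — the shared key cancels under XOR.
9e xor f8 = 66
2d xor 36 = 1b
42 xor c6 = 84
61 xor 80 = e1
7b xor 24 = 5f
68 xor 0a = 62
53 xor 38 = 6b
6b xor 72 = 19
00 xor 4d = 4d
6a xor 64 = 0e
4d xor c9 = 84
fc xor 86 = 7a
90 xor 5a = ca
2a xor c6 = ec

[102, 27, 132, 225, 95, 98, 107, 25, 77, 14, 132, 122, 202, 236]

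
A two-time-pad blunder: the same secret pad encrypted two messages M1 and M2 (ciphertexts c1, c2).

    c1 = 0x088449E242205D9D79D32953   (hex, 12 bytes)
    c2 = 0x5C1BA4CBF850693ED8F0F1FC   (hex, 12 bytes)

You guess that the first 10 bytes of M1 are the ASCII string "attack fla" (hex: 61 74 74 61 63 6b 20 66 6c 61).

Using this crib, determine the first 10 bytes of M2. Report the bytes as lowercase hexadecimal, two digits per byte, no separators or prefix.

First, c1 ⊕ c2 = (M1 ⊕ K) ⊕ (M2 ⊕ K) = M1 ⊕ M2, so the key drops out. Then M2 = (M1 ⊕ M2) ⊕ M1 over the first 10 bytes.
byte 0: (08 xor 5c) xor 61 = 54 xor 61 = 35
byte 1: (84 xor 1b) xor 74 = 9f xor 74 = eb
byte 2: (49 xor a4) xor 74 = ed xor 74 = 99
byte 3: (e2 xor cb) xor 61 = 29 xor 61 = 48
byte 4: (42 xor f8) xor 63 = ba xor 63 = d9
byte 5: (20 xor 50) xor 6b = 70 xor 6b = 1b
byte 6: (5d xor 69) xor 20 = 34 xor 20 = 14
byte 7: (9d xor 3e) xor 66 = a3 xor 66 = c5
byte 8: (79 xor d8) xor 6c = a1 xor 6c = cd
byte 9: (d3 xor f0) xor 61 = 23 xor 61 = 42

35eb9948d91b14c5cd42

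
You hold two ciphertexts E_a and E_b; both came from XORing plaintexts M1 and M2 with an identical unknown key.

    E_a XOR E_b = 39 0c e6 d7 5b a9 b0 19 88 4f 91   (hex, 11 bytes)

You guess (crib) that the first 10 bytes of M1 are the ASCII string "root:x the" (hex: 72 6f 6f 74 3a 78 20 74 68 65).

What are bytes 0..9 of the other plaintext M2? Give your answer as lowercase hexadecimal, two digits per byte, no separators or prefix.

4b6389a361d1906de02a

Since E_a ⊕ E_b = M1 ⊕ M2, XORing with the guessed M1 bytes yields the corresponding M2 bytes: M2 = (E_a ⊕ E_b) ⊕ M1.
byte 0:  57 xor 114 =  75
byte 1:  12 xor 111 =  99
byte 2: 230 xor 111 = 137
byte 3: 215 xor 116 = 163
byte 4:  91 xor  58 =  97
byte 5: 169 xor 120 = 209
byte 6: 176 xor  32 = 144
byte 7:  25 xor 116 = 109
byte 8: 136 xor 104 = 224
byte 9:  79 xor 101 =  42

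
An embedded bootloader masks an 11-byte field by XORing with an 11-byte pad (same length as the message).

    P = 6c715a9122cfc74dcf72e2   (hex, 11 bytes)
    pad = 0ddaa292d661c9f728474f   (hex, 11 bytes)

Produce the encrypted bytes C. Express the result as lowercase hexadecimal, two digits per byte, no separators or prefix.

61abf803f4ae0ebae735ad

byte 0: 6c XOR 0d = 61
byte 1: 71 XOR da = ab
byte 2: 5a XOR a2 = f8
byte 3: 91 XOR 92 = 03
byte 4: 22 XOR d6 = f4
byte 5: cf XOR 61 = ae
byte 6: c7 XOR c9 = 0e
byte 7: 4d XOR f7 = ba
byte 8: cf XOR 28 = e7
byte 9: 72 XOR 47 = 35
byte 10: e2 XOR 4f = ad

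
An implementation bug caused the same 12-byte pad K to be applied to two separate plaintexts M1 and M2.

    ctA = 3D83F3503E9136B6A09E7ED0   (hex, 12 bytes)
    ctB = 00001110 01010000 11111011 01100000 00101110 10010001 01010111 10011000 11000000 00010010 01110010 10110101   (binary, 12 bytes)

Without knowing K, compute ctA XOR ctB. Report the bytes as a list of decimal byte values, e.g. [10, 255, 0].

[51, 211, 8, 48, 16, 0, 97, 46, 96, 140, 12, 101]

ctA ⊕ ctB = (M1 ⊕ K) ⊕ (M2 ⊕ K) = M1 ⊕ M2 — the shared key cancels under XOR.
3d ^ 0e = 33
83 ^ 50 = d3
f3 ^ fb = 08
50 ^ 60 = 30
3e ^ 2e = 10
91 ^ 91 = 00
36 ^ 57 = 61
b6 ^ 98 = 2e
a0 ^ c0 = 60
9e ^ 12 = 8c
7e ^ 72 = 0c
d0 ^ b5 = 65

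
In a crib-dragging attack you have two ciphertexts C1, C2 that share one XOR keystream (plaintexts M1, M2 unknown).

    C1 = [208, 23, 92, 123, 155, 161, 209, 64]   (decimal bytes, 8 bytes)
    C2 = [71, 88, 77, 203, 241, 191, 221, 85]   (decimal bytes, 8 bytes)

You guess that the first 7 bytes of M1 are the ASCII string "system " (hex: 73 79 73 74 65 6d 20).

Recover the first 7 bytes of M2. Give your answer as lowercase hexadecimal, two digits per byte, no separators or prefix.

First, C1 ⊕ C2 = (M1 ⊕ K) ⊕ (M2 ⊕ K) = M1 ⊕ M2, so the key drops out. Then M2 = (M1 ⊕ M2) ⊕ M1 over the first 7 bytes.
byte 0: (d0 XOR 47) XOR 73 = 97 XOR 73 = e4
byte 1: (17 XOR 58) XOR 79 = 4f XOR 79 = 36
byte 2: (5c XOR 4d) XOR 73 = 11 XOR 73 = 62
byte 3: (7b XOR cb) XOR 74 = b0 XOR 74 = c4
byte 4: (9b XOR f1) XOR 65 = 6a XOR 65 = 0f
byte 5: (a1 XOR bf) XOR 6d = 1e XOR 6d = 73
byte 6: (d1 XOR dd) XOR 20 = 0c XOR 20 = 2c

e43662c40f732c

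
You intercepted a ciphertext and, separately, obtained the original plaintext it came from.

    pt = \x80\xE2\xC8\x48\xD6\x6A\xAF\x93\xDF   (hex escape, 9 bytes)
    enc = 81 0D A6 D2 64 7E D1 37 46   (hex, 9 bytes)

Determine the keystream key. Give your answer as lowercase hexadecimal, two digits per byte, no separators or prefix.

Since enc = pt ⊕ key, XORing both sides with pt gives key = pt ⊕ enc.
80 xor 81 = 01
e2 xor 0d = ef
c8 xor a6 = 6e
48 xor d2 = 9a
d6 xor 64 = b2
6a xor 7e = 14
af xor d1 = 7e
93 xor 37 = a4
df xor 46 = 99

01ef6e9ab2147ea499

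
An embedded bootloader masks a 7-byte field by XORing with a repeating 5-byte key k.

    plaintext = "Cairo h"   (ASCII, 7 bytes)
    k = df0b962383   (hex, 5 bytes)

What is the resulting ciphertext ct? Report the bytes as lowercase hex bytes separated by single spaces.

The 5-byte key repeats, so the effective keystream is df 0b 96 23 83 df 0b.
byte 0: 43 XOR df = 9c
byte 1: 61 XOR 0b = 6a
byte 2: 69 XOR 96 = ff
byte 3: 72 XOR 23 = 51
byte 4: 6f XOR 83 = ec
byte 5: 20 XOR df = ff
byte 6: 68 XOR 0b = 63

9c 6a ff 51 ec ff 63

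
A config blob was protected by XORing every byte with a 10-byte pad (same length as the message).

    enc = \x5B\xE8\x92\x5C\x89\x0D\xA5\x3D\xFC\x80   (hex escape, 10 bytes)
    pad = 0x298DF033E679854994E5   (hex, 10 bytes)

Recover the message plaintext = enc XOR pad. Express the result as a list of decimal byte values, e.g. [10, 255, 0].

[114, 101, 98, 111, 111, 116, 32, 116, 104, 101]

5b xor 29 = 72
e8 xor 8d = 65
92 xor f0 = 62
5c xor 33 = 6f
89 xor e6 = 6f
0d xor 79 = 74
a5 xor 85 = 20
3d xor 49 = 74
fc xor 94 = 68
80 xor e5 = 65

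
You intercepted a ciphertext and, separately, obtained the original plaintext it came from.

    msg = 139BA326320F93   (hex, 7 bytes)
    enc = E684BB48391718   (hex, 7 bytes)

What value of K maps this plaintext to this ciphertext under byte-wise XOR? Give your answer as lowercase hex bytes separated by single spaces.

f5 1f 18 6e 0b 18 8b

Since enc = msg ⊕ K, XORing both sides with msg gives K = msg ⊕ enc.
byte 0:  19 ^ 230 = 245
byte 1: 155 ^ 132 =  31
byte 2: 163 ^ 187 =  24
byte 3:  38 ^  72 = 110
byte 4:  50 ^  57 =  11
byte 5:  15 ^  23 =  24
byte 6: 147 ^  24 = 139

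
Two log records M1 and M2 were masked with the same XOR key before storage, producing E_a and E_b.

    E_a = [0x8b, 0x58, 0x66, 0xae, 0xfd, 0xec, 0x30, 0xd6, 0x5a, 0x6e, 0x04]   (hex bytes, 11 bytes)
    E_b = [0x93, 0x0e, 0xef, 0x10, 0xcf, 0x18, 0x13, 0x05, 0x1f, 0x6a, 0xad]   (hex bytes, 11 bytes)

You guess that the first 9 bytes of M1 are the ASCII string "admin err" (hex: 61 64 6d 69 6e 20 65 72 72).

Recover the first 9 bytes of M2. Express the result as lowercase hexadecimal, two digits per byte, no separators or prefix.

First, E_a ⊕ E_b = (M1 ⊕ K) ⊕ (M2 ⊕ K) = M1 ⊕ M2, so the key drops out. Then M2 = (M1 ⊕ M2) ⊕ M1 over the first 9 bytes.
byte 0: (8b xor 93) xor 61 = 18 xor 61 = 79
byte 1: (58 xor 0e) xor 64 = 56 xor 64 = 32
byte 2: (66 xor ef) xor 6d = 89 xor 6d = e4
byte 3: (ae xor 10) xor 69 = be xor 69 = d7
byte 4: (fd xor cf) xor 6e = 32 xor 6e = 5c
byte 5: (ec xor 18) xor 20 = f4 xor 20 = d4
byte 6: (30 xor 13) xor 65 = 23 xor 65 = 46
byte 7: (d6 xor 05) xor 72 = d3 xor 72 = a1
byte 8: (5a xor 1f) xor 72 = 45 xor 72 = 37

7932e4d75cd446a137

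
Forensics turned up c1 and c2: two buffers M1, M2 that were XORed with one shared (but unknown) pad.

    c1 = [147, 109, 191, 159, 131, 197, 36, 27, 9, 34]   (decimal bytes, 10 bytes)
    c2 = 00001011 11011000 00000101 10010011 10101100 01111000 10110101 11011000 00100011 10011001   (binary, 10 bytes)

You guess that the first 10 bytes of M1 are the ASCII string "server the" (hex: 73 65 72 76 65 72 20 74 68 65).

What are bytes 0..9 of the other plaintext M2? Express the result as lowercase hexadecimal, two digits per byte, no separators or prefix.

ebd0c87a4acfb1b742de

First, c1 ⊕ c2 = (M1 ⊕ K) ⊕ (M2 ⊕ K) = M1 ⊕ M2, so the key drops out. Then M2 = (M1 ⊕ M2) ⊕ M1 over the first 10 bytes.
byte 0: (93 ⊕ 0b) ⊕ 73 = 98 ⊕ 73 = eb
byte 1: (6d ⊕ d8) ⊕ 65 = b5 ⊕ 65 = d0
byte 2: (bf ⊕ 05) ⊕ 72 = ba ⊕ 72 = c8
byte 3: (9f ⊕ 93) ⊕ 76 = 0c ⊕ 76 = 7a
byte 4: (83 ⊕ ac) ⊕ 65 = 2f ⊕ 65 = 4a
byte 5: (c5 ⊕ 78) ⊕ 72 = bd ⊕ 72 = cf
byte 6: (24 ⊕ b5) ⊕ 20 = 91 ⊕ 20 = b1
byte 7: (1b ⊕ d8) ⊕ 74 = c3 ⊕ 74 = b7
byte 8: (09 ⊕ 23) ⊕ 68 = 2a ⊕ 68 = 42
byte 9: (22 ⊕ 99) ⊕ 65 = bb ⊕ 65 = de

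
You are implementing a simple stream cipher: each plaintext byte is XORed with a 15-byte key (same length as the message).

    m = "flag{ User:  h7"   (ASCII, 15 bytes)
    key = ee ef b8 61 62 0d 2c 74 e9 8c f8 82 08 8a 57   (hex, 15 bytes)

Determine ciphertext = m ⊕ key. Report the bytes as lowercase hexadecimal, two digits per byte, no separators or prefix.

8883d906192d79078cfec2a228e260

byte 0: 01100110 ^ 11101110 = 10001000
byte 1: 01101100 ^ 11101111 = 10000011
byte 2: 01100001 ^ 10111000 = 11011001
byte 3: 01100111 ^ 01100001 = 00000110
byte 4: 01111011 ^ 01100010 = 00011001
byte 5: 00100000 ^ 00001101 = 00101101
byte 6: 01010101 ^ 00101100 = 01111001
byte 7: 01110011 ^ 01110100 = 00000111
byte 8: 01100101 ^ 11101001 = 10001100
byte 9: 01110010 ^ 10001100 = 11111110
byte 10: 00111010 ^ 11111000 = 11000010
byte 11: 00100000 ^ 10000010 = 10100010
byte 12: 00100000 ^ 00001000 = 00101000
byte 13: 01101000 ^ 10001010 = 11100010
byte 14: 00110111 ^ 01010111 = 01100000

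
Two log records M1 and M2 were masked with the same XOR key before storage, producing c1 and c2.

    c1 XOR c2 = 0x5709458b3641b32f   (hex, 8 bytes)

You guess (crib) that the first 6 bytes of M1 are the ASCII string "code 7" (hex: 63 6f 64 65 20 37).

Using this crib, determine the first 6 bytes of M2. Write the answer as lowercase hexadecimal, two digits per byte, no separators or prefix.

346621ee1676

Since c1 ⊕ c2 = M1 ⊕ M2, XORing with the guessed M1 bytes yields the corresponding M2 bytes: M2 = (c1 ⊕ c2) ⊕ M1.
01010111 xor 01100011 = 00110100
00001001 xor 01101111 = 01100110
01000101 xor 01100100 = 00100001
10001011 xor 01100101 = 11101110
00110110 xor 00100000 = 00010110
01000001 xor 00110111 = 01110110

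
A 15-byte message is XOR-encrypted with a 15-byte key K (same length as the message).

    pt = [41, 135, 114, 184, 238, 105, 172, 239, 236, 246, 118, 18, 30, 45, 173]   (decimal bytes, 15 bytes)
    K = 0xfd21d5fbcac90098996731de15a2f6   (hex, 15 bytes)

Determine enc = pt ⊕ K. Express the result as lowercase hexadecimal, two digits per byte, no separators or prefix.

29 ^ fd = d4
87 ^ 21 = a6
72 ^ d5 = a7
b8 ^ fb = 43
ee ^ ca = 24
69 ^ c9 = a0
ac ^ 00 = ac
ef ^ 98 = 77
ec ^ 99 = 75
f6 ^ 67 = 91
76 ^ 31 = 47
12 ^ de = cc
1e ^ 15 = 0b
2d ^ a2 = 8f
ad ^ f6 = 5b

d4a6a74324a0ac77759147cc0b8f5b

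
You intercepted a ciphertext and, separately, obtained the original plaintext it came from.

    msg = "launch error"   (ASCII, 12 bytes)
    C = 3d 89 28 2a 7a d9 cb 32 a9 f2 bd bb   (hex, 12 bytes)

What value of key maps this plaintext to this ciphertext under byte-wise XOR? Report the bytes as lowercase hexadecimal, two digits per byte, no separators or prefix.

51e85d4419b1eb57db80d2c9

Since C = msg ⊕ key, XORing both sides with msg gives key = msg ⊕ C.
6c ⊕ 3d = 51
61 ⊕ 89 = e8
75 ⊕ 28 = 5d
6e ⊕ 2a = 44
63 ⊕ 7a = 19
68 ⊕ d9 = b1
20 ⊕ cb = eb
65 ⊕ 32 = 57
72 ⊕ a9 = db
72 ⊕ f2 = 80
6f ⊕ bd = d2
72 ⊕ bb = c9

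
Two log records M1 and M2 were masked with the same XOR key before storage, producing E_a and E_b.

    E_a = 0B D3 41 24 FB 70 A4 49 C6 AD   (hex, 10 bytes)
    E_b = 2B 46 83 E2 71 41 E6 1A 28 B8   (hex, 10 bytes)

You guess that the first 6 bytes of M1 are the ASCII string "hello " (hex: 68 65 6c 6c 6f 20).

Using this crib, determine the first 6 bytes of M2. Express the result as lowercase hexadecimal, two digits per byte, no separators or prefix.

First, E_a ⊕ E_b = (M1 ⊕ K) ⊕ (M2 ⊕ K) = M1 ⊕ M2, so the key drops out. Then M2 = (M1 ⊕ M2) ⊕ M1 over the first 6 bytes.
byte 0: (0b ^ 2b) ^ 68 = 20 ^ 68 = 48
byte 1: (d3 ^ 46) ^ 65 = 95 ^ 65 = f0
byte 2: (41 ^ 83) ^ 6c = c2 ^ 6c = ae
byte 3: (24 ^ e2) ^ 6c = c6 ^ 6c = aa
byte 4: (fb ^ 71) ^ 6f = 8a ^ 6f = e5
byte 5: (70 ^ 41) ^ 20 = 31 ^ 20 = 11

48f0aeaae511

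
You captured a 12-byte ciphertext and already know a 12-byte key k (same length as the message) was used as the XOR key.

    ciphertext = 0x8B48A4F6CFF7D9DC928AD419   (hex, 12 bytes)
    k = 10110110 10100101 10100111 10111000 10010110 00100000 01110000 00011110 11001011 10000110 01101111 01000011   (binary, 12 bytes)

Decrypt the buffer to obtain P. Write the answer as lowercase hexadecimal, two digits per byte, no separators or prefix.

3ded034e59d7a9c2590cbb5a

8b ^ b6 = 3d
48 ^ a5 = ed
a4 ^ a7 = 03
f6 ^ b8 = 4e
cf ^ 96 = 59
f7 ^ 20 = d7
d9 ^ 70 = a9
dc ^ 1e = c2
92 ^ cb = 59
8a ^ 86 = 0c
d4 ^ 6f = bb
19 ^ 43 = 5a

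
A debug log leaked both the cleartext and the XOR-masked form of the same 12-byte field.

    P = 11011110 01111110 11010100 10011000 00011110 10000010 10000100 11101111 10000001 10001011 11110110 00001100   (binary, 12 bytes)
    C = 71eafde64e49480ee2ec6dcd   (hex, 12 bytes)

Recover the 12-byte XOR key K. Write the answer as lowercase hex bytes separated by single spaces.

Since C = P ⊕ K, XORing both sides with P gives K = P ⊕ C.
222 ^ 113 = 175
126 ^ 234 = 148
212 ^ 253 =  41
152 ^ 230 = 126
 30 ^  78 =  80
130 ^  73 = 203
132 ^  72 = 204
239 ^  14 = 225
129 ^ 226 =  99
139 ^ 236 = 103
246 ^ 109 = 155
 12 ^ 205 = 193

af 94 29 7e 50 cb cc e1 63 67 9b c1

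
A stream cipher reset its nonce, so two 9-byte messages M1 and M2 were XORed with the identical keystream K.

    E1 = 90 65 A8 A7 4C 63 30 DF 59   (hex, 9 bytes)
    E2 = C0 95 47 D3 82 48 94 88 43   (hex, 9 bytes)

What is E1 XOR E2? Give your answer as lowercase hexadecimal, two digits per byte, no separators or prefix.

E1 ⊕ E2 = (M1 ⊕ K) ⊕ (M2 ⊕ K) = M1 ⊕ M2 — the shared key cancels under XOR.
144 ⊕ 192 =  80
101 ⊕ 149 = 240
168 ⊕  71 = 239
167 ⊕ 211 = 116
 76 ⊕ 130 = 206
 99 ⊕  72 =  43
 48 ⊕ 148 = 164
223 ⊕ 136 =  87
 89 ⊕  67 =  26

50f0ef74ce2ba4571a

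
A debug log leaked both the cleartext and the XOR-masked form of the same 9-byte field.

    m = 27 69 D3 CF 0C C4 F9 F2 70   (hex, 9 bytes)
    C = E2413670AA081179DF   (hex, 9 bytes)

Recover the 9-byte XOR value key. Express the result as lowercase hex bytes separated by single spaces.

Since C = m ⊕ key, XORing both sides with m gives key = m ⊕ C.
 39 xor 226 = 197
105 xor  65 =  40
211 xor  54 = 229
207 xor 112 = 191
 12 xor 170 = 166
196 xor   8 = 204
249 xor  17 = 232
242 xor 121 = 139
112 xor 223 = 175

c5 28 e5 bf a6 cc e8 8b af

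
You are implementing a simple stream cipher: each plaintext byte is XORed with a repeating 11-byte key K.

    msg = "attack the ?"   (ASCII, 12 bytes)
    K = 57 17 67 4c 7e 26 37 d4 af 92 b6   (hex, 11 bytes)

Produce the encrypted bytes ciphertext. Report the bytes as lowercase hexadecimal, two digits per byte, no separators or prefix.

3663132d1d4d17a0c7f79668

The 11-byte key repeats, so the effective keystream is 57 17 67 4c 7e 26 37 d4 af 92 b6 57.
byte 0: 01100001 ⊕ 01010111 = 00110110
byte 1: 01110100 ⊕ 00010111 = 01100011
byte 2: 01110100 ⊕ 01100111 = 00010011
byte 3: 01100001 ⊕ 01001100 = 00101101
byte 4: 01100011 ⊕ 01111110 = 00011101
byte 5: 01101011 ⊕ 00100110 = 01001101
byte 6: 00100000 ⊕ 00110111 = 00010111
byte 7: 01110100 ⊕ 11010100 = 10100000
byte 8: 01101000 ⊕ 10101111 = 11000111
byte 9: 01100101 ⊕ 10010010 = 11110111
byte 10: 00100000 ⊕ 10110110 = 10010110
byte 11: 00111111 ⊕ 01010111 = 01101000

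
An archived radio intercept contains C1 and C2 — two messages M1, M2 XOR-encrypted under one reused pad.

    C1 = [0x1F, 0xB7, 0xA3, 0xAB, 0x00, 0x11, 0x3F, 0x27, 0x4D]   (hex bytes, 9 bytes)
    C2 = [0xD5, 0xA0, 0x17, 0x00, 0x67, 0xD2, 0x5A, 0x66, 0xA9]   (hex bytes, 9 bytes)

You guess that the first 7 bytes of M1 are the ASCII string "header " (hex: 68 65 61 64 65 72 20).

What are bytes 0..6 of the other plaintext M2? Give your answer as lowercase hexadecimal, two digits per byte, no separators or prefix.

First, C1 ⊕ C2 = (M1 ⊕ K) ⊕ (M2 ⊕ K) = M1 ⊕ M2, so the key drops out. Then M2 = (M1 ⊕ M2) ⊕ M1 over the first 7 bytes.
byte 0: (1f ⊕ d5) ⊕ 68 = ca ⊕ 68 = a2
byte 1: (b7 ⊕ a0) ⊕ 65 = 17 ⊕ 65 = 72
byte 2: (a3 ⊕ 17) ⊕ 61 = b4 ⊕ 61 = d5
byte 3: (ab ⊕ 00) ⊕ 64 = ab ⊕ 64 = cf
byte 4: (00 ⊕ 67) ⊕ 65 = 67 ⊕ 65 = 02
byte 5: (11 ⊕ d2) ⊕ 72 = c3 ⊕ 72 = b1
byte 6: (3f ⊕ 5a) ⊕ 20 = 65 ⊕ 20 = 45

a272d5cf02b145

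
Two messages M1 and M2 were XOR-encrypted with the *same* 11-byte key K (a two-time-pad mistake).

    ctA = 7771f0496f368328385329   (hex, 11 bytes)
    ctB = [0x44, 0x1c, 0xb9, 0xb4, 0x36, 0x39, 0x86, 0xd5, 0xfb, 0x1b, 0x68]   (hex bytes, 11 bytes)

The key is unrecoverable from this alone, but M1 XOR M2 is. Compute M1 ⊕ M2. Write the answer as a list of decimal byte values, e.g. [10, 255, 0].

[51, 109, 73, 253, 89, 15, 5, 253, 195, 72, 65]

ctA ⊕ ctB = (M1 ⊕ K) ⊕ (M2 ⊕ K) = M1 ⊕ M2 — the shared key cancels under XOR.
77 ^ 44 = 33
71 ^ 1c = 6d
f0 ^ b9 = 49
49 ^ b4 = fd
6f ^ 36 = 59
36 ^ 39 = 0f
83 ^ 86 = 05
28 ^ d5 = fd
38 ^ fb = c3
53 ^ 1b = 48
29 ^ 68 = 41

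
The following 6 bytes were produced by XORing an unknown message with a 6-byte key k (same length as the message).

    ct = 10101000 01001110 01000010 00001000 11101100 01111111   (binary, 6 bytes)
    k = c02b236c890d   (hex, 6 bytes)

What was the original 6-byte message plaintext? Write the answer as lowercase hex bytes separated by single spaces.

XOR is its own inverse, so applying the key byte-wise gives the result directly.
byte 0: 168 xor 192 = 104
byte 1:  78 xor  43 = 101
byte 2:  66 xor  35 =  97
byte 3:   8 xor 108 = 100
byte 4: 236 xor 137 = 101
byte 5: 127 xor  13 = 114

68 65 61 64 65 72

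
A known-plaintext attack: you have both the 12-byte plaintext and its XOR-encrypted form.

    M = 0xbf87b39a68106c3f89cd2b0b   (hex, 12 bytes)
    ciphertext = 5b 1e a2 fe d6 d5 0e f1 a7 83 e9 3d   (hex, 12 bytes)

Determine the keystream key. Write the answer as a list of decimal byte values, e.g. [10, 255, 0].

[228, 153, 17, 100, 190, 197, 98, 206, 46, 78, 194, 54]

Since ciphertext = M ⊕ key, XORing both sides with M gives key = M ⊕ ciphertext.
bf XOR 5b = e4
87 XOR 1e = 99
b3 XOR a2 = 11
9a XOR fe = 64
68 XOR d6 = be
10 XOR d5 = c5
6c XOR 0e = 62
3f XOR f1 = ce
89 XOR a7 = 2e
cd XOR 83 = 4e
2b XOR e9 = c2
0b XOR 3d = 36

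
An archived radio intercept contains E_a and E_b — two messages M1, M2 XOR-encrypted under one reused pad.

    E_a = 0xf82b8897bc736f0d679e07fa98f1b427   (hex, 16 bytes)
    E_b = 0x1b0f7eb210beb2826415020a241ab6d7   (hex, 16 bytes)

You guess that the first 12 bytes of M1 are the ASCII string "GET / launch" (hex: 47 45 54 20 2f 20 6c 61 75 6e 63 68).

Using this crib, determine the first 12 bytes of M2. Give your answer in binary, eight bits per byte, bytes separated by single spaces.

First, E_a ⊕ E_b = (M1 ⊕ K) ⊕ (M2 ⊕ K) = M1 ⊕ M2, so the key drops out. Then M2 = (M1 ⊕ M2) ⊕ M1 over the first 12 bytes.
byte 0: (f8 XOR 1b) XOR 47 = e3 XOR 47 = a4
byte 1: (2b XOR 0f) XOR 45 = 24 XOR 45 = 61
byte 2: (88 XOR 7e) XOR 54 = f6 XOR 54 = a2
byte 3: (97 XOR b2) XOR 20 = 25 XOR 20 = 05
byte 4: (bc XOR 10) XOR 2f = ac XOR 2f = 83
byte 5: (73 XOR be) XOR 20 = cd XOR 20 = ed
byte 6: (6f XOR b2) XOR 6c = dd XOR 6c = b1
byte 7: (0d XOR 82) XOR 61 = 8f XOR 61 = ee
byte 8: (67 XOR 64) XOR 75 = 03 XOR 75 = 76
byte 9: (9e XOR 15) XOR 6e = 8b XOR 6e = e5
byte 10: (07 XOR 02) XOR 63 = 05 XOR 63 = 66
byte 11: (fa XOR 0a) XOR 68 = f0 XOR 68 = 98

10100100 01100001 10100010 00000101 10000011 11101101 10110001 11101110 01110110 11100101 01100110 10011000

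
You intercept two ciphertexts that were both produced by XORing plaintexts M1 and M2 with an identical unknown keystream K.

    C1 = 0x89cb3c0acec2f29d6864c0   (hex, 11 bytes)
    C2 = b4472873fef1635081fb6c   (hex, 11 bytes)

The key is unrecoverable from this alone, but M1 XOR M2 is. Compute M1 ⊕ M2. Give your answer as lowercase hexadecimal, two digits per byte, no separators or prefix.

C1 ⊕ C2 = (M1 ⊕ K) ⊕ (M2 ⊕ K) = M1 ⊕ M2 — the shared key cancels under XOR.
10001001 xor 10110100 = 00111101
11001011 xor 01000111 = 10001100
00111100 xor 00101000 = 00010100
00001010 xor 01110011 = 01111001
11001110 xor 11111110 = 00110000
11000010 xor 11110001 = 00110011
11110010 xor 01100011 = 10010001
10011101 xor 01010000 = 11001101
01101000 xor 10000001 = 11101001
01100100 xor 11111011 = 10011111
11000000 xor 01101100 = 10101100

3d8c1479303391cde99fac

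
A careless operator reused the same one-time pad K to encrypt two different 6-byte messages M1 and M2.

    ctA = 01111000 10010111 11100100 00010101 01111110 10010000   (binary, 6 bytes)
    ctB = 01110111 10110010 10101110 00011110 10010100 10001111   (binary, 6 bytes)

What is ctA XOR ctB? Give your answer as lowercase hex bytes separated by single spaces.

0f 25 4a 0b ea 1f

ctA ⊕ ctB = (M1 ⊕ K) ⊕ (M2 ⊕ K) = M1 ⊕ M2 — the shared key cancels under XOR.
byte 0: 120 XOR 119 =  15
byte 1: 151 XOR 178 =  37
byte 2: 228 XOR 174 =  74
byte 3:  21 XOR  30 =  11
byte 4: 126 XOR 148 = 234
byte 5: 144 XOR 143 =  31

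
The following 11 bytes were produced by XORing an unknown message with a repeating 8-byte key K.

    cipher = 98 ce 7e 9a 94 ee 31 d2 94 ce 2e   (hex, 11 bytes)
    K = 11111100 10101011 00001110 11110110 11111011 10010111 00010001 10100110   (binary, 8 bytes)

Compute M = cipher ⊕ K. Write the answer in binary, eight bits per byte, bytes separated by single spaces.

01100100 01100101 01110000 01101100 01101111 01111001 00100000 01110100 01101000 01100101 00100000

The 8-byte key repeats, so the effective keystream is fc ab 0e f6 fb 97 11 a6 fc ab 0e.
byte 0: 98 xor fc = 64
byte 1: ce xor ab = 65
byte 2: 7e xor 0e = 70
byte 3: 9a xor f6 = 6c
byte 4: 94 xor fb = 6f
byte 5: ee xor 97 = 79
byte 6: 31 xor 11 = 20
byte 7: d2 xor a6 = 74
byte 8: 94 xor fc = 68
byte 9: ce xor ab = 65
byte 10: 2e xor 0e = 20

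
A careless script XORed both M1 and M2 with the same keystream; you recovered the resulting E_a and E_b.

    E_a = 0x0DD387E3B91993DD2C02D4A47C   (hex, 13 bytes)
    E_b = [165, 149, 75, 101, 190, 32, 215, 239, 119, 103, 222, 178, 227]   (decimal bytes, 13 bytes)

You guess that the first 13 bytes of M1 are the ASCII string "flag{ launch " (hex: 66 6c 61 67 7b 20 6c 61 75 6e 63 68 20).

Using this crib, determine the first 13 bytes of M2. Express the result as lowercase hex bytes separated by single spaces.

First, E_a ⊕ E_b = (M1 ⊕ K) ⊕ (M2 ⊕ K) = M1 ⊕ M2, so the key drops out. Then M2 = (M1 ⊕ M2) ⊕ M1 over the first 13 bytes.
byte 0: (0d XOR a5) XOR 66 = a8 XOR 66 = ce
byte 1: (d3 XOR 95) XOR 6c = 46 XOR 6c = 2a
byte 2: (87 XOR 4b) XOR 61 = cc XOR 61 = ad
byte 3: (e3 XOR 65) XOR 67 = 86 XOR 67 = e1
byte 4: (b9 XOR be) XOR 7b = 07 XOR 7b = 7c
byte 5: (19 XOR 20) XOR 20 = 39 XOR 20 = 19
byte 6: (93 XOR d7) XOR 6c = 44 XOR 6c = 28
byte 7: (dd XOR ef) XOR 61 = 32 XOR 61 = 53
byte 8: (2c XOR 77) XOR 75 = 5b XOR 75 = 2e
byte 9: (02 XOR 67) XOR 6e = 65 XOR 6e = 0b
byte 10: (d4 XOR de) XOR 63 = 0a XOR 63 = 69
byte 11: (a4 XOR b2) XOR 68 = 16 XOR 68 = 7e
byte 12: (7c XOR e3) XOR 20 = 9f XOR 20 = bf

ce 2a ad e1 7c 19 28 53 2e 0b 69 7e bf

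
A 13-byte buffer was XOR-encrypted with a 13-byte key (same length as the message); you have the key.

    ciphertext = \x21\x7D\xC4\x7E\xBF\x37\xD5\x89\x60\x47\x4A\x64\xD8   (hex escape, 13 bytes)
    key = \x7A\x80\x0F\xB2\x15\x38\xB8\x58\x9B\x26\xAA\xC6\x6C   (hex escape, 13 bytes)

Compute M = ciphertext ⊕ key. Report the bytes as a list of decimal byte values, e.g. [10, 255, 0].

[91, 253, 203, 204, 170, 15, 109, 209, 251, 97, 224, 162, 180]

21 XOR 7a = 5b
7d XOR 80 = fd
c4 XOR 0f = cb
7e XOR b2 = cc
bf XOR 15 = aa
37 XOR 38 = 0f
d5 XOR b8 = 6d
89 XOR 58 = d1
60 XOR 9b = fb
47 XOR 26 = 61
4a XOR aa = e0
64 XOR c6 = a2
d8 XOR 6c = b4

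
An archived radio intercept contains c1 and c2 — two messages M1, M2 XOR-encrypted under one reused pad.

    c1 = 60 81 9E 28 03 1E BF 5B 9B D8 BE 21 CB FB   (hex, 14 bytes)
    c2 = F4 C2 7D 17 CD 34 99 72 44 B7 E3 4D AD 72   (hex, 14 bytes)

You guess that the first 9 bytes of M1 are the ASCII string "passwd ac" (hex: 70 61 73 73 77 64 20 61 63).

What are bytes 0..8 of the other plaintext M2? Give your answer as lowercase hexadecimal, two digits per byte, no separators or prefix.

First, c1 ⊕ c2 = (M1 ⊕ K) ⊕ (M2 ⊕ K) = M1 ⊕ M2, so the key drops out. Then M2 = (M1 ⊕ M2) ⊕ M1 over the first 9 bytes.
byte 0: (60 ⊕ f4) ⊕ 70 = 94 ⊕ 70 = e4
byte 1: (81 ⊕ c2) ⊕ 61 = 43 ⊕ 61 = 22
byte 2: (9e ⊕ 7d) ⊕ 73 = e3 ⊕ 73 = 90
byte 3: (28 ⊕ 17) ⊕ 73 = 3f ⊕ 73 = 4c
byte 4: (03 ⊕ cd) ⊕ 77 = ce ⊕ 77 = b9
byte 5: (1e ⊕ 34) ⊕ 64 = 2a ⊕ 64 = 4e
byte 6: (bf ⊕ 99) ⊕ 20 = 26 ⊕ 20 = 06
byte 7: (5b ⊕ 72) ⊕ 61 = 29 ⊕ 61 = 48
byte 8: (9b ⊕ 44) ⊕ 63 = df ⊕ 63 = bc

e422904cb94e0648bc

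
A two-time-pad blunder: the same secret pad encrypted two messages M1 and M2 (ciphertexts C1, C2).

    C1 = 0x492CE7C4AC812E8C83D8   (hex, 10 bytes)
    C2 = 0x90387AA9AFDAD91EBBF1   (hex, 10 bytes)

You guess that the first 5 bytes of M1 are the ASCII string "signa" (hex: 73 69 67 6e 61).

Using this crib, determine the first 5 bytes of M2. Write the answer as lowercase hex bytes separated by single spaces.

First, C1 ⊕ C2 = (M1 ⊕ K) ⊕ (M2 ⊕ K) = M1 ⊕ M2, so the key drops out. Then M2 = (M1 ⊕ M2) ⊕ M1 over the first 5 bytes.
byte 0: (49 xor 90) xor 73 = d9 xor 73 = aa
byte 1: (2c xor 38) xor 69 = 14 xor 69 = 7d
byte 2: (e7 xor 7a) xor 67 = 9d xor 67 = fa
byte 3: (c4 xor a9) xor 6e = 6d xor 6e = 03
byte 4: (ac xor af) xor 61 = 03 xor 61 = 62

aa 7d fa 03 62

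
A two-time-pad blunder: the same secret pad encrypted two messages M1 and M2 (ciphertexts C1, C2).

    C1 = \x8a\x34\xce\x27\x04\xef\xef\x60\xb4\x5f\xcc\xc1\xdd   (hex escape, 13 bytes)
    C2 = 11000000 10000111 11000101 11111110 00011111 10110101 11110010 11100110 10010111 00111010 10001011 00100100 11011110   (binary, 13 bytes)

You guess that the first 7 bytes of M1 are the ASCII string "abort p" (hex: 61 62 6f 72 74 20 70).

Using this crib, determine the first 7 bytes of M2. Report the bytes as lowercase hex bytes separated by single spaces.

First, C1 ⊕ C2 = (M1 ⊕ K) ⊕ (M2 ⊕ K) = M1 ⊕ M2, so the key drops out. Then M2 = (M1 ⊕ M2) ⊕ M1 over the first 7 bytes.
byte 0: (8a xor c0) xor 61 = 4a xor 61 = 2b
byte 1: (34 xor 87) xor 62 = b3 xor 62 = d1
byte 2: (ce xor c5) xor 6f = 0b xor 6f = 64
byte 3: (27 xor fe) xor 72 = d9 xor 72 = ab
byte 4: (04 xor 1f) xor 74 = 1b xor 74 = 6f
byte 5: (ef xor b5) xor 20 = 5a xor 20 = 7a
byte 6: (ef xor f2) xor 70 = 1d xor 70 = 6d

2b d1 64 ab 6f 7a 6d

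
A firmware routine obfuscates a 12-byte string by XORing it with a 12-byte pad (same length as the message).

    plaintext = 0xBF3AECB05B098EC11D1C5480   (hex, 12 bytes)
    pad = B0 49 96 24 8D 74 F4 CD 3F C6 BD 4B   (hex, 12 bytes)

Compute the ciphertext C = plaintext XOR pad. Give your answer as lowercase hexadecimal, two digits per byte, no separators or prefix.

0f737a94d67d7a0c22dae9cb

byte 0: bf ^ b0 = 0f
byte 1: 3a ^ 49 = 73
byte 2: ec ^ 96 = 7a
byte 3: b0 ^ 24 = 94
byte 4: 5b ^ 8d = d6
byte 5: 09 ^ 74 = 7d
byte 6: 8e ^ f4 = 7a
byte 7: c1 ^ cd = 0c
byte 8: 1d ^ 3f = 22
byte 9: 1c ^ c6 = da
byte 10: 54 ^ bd = e9
byte 11: 80 ^ 4b = cb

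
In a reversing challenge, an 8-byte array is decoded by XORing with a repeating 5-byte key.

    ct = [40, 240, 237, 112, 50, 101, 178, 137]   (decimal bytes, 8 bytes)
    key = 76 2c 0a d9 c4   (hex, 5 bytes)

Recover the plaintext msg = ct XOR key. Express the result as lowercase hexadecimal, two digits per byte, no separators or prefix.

5edce7a9f6139e83

The 5-byte key repeats, so the effective keystream is 76 2c 0a d9 c4 76 2c 0a.
byte 0:  40 XOR 118 =  94
byte 1: 240 XOR  44 = 220
byte 2: 237 XOR  10 = 231
byte 3: 112 XOR 217 = 169
byte 4:  50 XOR 196 = 246
byte 5: 101 XOR 118 =  19
byte 6: 178 XOR  44 = 158
byte 7: 137 XOR  10 = 131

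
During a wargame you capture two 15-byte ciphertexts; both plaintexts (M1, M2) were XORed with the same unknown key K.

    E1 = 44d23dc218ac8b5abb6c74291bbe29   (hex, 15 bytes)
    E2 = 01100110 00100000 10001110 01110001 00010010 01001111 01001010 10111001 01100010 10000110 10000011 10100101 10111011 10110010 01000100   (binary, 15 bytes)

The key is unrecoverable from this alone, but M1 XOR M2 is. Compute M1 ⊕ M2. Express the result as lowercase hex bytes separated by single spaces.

22 f2 b3 b3 0a e3 c1 e3 d9 ea f7 8c a0 0c 6d

E1 ⊕ E2 = (M1 ⊕ K) ⊕ (M2 ⊕ K) = M1 ⊕ M2 — the shared key cancels under XOR.
01000100 ^ 01100110 = 00100010
11010010 ^ 00100000 = 11110010
00111101 ^ 10001110 = 10110011
11000010 ^ 01110001 = 10110011
00011000 ^ 00010010 = 00001010
10101100 ^ 01001111 = 11100011
10001011 ^ 01001010 = 11000001
01011010 ^ 10111001 = 11100011
10111011 ^ 01100010 = 11011001
01101100 ^ 10000110 = 11101010
01110100 ^ 10000011 = 11110111
00101001 ^ 10100101 = 10001100
00011011 ^ 10111011 = 10100000
10111110 ^ 10110010 = 00001100
00101001 ^ 01000100 = 01101101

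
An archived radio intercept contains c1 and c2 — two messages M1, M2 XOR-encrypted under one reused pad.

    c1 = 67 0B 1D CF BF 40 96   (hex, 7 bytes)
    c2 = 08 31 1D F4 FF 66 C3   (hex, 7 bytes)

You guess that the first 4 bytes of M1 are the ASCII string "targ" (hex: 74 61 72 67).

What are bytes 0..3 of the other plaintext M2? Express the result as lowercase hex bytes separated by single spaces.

First, c1 ⊕ c2 = (M1 ⊕ K) ⊕ (M2 ⊕ K) = M1 ⊕ M2, so the key drops out. Then M2 = (M1 ⊕ M2) ⊕ M1 over the first 4 bytes.
byte 0: (67 xor 08) xor 74 = 6f xor 74 = 1b
byte 1: (0b xor 31) xor 61 = 3a xor 61 = 5b
byte 2: (1d xor 1d) xor 72 = 00 xor 72 = 72
byte 3: (cf xor f4) xor 67 = 3b xor 67 = 5c

1b 5b 72 5c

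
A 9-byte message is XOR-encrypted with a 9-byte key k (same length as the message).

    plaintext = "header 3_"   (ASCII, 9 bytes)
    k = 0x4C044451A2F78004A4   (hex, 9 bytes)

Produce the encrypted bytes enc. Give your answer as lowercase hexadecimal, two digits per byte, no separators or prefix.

byte 0: 68 XOR 4c = 24
byte 1: 65 XOR 04 = 61
byte 2: 61 XOR 44 = 25
byte 3: 64 XOR 51 = 35
byte 4: 65 XOR a2 = c7
byte 5: 72 XOR f7 = 85
byte 6: 20 XOR 80 = a0
byte 7: 33 XOR 04 = 37
byte 8: 5f XOR a4 = fb

24612535c785a037fb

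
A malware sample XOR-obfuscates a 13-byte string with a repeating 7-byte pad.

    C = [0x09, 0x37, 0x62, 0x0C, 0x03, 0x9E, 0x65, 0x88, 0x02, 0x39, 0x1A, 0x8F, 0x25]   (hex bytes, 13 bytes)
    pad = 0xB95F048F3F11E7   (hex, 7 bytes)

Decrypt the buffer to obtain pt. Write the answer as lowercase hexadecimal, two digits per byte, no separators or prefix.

b06866833c8f82315d3d95b034

The 7-byte key repeats, so the effective keystream is b9 5f 04 8f 3f 11 e7 b9 5f 04 8f 3f 11.
byte 0: 09 XOR b9 = b0
byte 1: 37 XOR 5f = 68
byte 2: 62 XOR 04 = 66
byte 3: 0c XOR 8f = 83
byte 4: 03 XOR 3f = 3c
byte 5: 9e XOR 11 = 8f
byte 6: 65 XOR e7 = 82
byte 7: 88 XOR b9 = 31
byte 8: 02 XOR 5f = 5d
byte 9: 39 XOR 04 = 3d
byte 10: 1a XOR 8f = 95
byte 11: 8f XOR 3f = b0
byte 12: 25 XOR 11 = 34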